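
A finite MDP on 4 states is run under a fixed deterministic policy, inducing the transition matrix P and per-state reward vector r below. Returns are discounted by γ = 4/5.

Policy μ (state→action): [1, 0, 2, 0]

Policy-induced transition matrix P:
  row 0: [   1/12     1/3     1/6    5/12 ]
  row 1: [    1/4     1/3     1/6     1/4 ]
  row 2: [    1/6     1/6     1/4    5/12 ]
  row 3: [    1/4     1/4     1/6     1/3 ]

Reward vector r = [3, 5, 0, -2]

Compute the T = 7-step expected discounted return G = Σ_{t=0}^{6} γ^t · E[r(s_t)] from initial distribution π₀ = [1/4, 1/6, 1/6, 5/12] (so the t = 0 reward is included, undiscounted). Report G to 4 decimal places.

G = 4.5122

t=0: π = [0.2500, 0.1667, 0.1667, 0.4167], E[r] = 0.7500, γ^t·E[r] = 0.750000, running G = 0.750000
t=1: π = [0.1944, 0.2708, 0.1806, 0.3542], E[r] = 1.2292, γ^t·E[r] = 0.983333, running G = 1.733333
t=2: π = [0.2025, 0.2737, 0.1817, 0.3420], E[r] = 1.2922, γ^t·E[r] = 0.827037, running G = 2.560370
t=3: π = [0.2011, 0.2745, 0.1818, 0.3425], E[r] = 1.2909, γ^t·E[r] = 0.660963, running G = 3.221333
t=4: π = [0.2013, 0.2745, 0.1818, 0.3424], E[r] = 1.2917, γ^t·E[r] = 0.529081, running G = 3.750415
t=5: π = [0.2013, 0.2745, 0.1818, 0.3424], E[r] = 1.2916, γ^t·E[r] = 0.423232, running G = 4.173647
t=6: π = [0.2013, 0.2745, 0.1818, 0.3424], E[r] = 1.2916, γ^t·E[r] = 0.338590, running G = 4.512238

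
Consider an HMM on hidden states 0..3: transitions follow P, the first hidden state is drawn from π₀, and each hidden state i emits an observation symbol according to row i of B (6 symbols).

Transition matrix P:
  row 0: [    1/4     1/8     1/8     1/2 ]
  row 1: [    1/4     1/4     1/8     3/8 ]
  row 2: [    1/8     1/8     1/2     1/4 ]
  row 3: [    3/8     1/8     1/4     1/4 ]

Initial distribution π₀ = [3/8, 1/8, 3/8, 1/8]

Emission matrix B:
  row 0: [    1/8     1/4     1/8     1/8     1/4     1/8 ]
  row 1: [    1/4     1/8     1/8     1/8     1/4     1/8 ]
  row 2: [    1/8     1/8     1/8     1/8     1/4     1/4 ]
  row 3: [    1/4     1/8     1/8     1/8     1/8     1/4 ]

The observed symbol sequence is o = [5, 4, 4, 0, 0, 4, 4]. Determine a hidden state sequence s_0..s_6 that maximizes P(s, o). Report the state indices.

t=0: δ = [4.688e-02, 1.562e-02, 9.375e-02, 3.125e-02]  (obs o_0=5)
t=1: δ = [2.930e-03, 2.930e-03, 1.172e-02, 2.930e-03]  ψ = [0, 2, 2, 0]  (obs o_1=4)
t=2: δ = [3.662e-04, 3.662e-04, 1.465e-03, 3.662e-04]  ψ = [2, 2, 2, 2]  (obs o_2=4)
t=3: δ = [2.289e-05, 4.578e-05, 9.155e-05, 9.155e-05]  ψ = [2, 2, 2, 2]  (obs o_3=0)
t=4: δ = [4.292e-06, 2.861e-06, 5.722e-06, 5.722e-06]  ψ = [3, 1, 2, 2]  (obs o_4=0)
t=5: δ = [5.364e-07, 1.788e-07, 7.153e-07, 2.682e-07]  ψ = [3, 1, 2, 0]  (obs o_5=4)
t=6: δ = [3.353e-08, 2.235e-08, 8.941e-08, 3.353e-08]  ψ = [0, 2, 2, 0]  (obs o_6=4)
backtrack: best end state = 2; path = [2, 2, 2, 2, 2, 2, 2]

path = [2, 2, 2, 2, 2, 2, 2]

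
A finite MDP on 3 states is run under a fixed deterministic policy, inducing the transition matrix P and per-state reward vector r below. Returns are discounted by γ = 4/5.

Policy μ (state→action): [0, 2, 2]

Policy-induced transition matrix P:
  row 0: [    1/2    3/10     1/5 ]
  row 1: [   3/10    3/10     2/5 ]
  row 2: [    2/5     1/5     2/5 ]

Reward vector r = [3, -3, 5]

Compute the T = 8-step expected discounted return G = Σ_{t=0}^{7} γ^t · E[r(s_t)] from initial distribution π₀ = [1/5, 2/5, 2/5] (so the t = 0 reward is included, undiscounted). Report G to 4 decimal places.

t=0: π = [0.2000, 0.4000, 0.4000], E[r] = 1.4000, γ^t·E[r] = 1.400000, running G = 1.400000
t=1: π = [0.3800, 0.2600, 0.3600], E[r] = 2.1600, γ^t·E[r] = 1.728000, running G = 3.128000
t=2: π = [0.4120, 0.2640, 0.3240], E[r] = 2.0640, γ^t·E[r] = 1.320960, running G = 4.448960
t=3: π = [0.4148, 0.2676, 0.3176], E[r] = 2.0296, γ^t·E[r] = 1.039155, running G = 5.488115
t=4: π = [0.4147, 0.2682, 0.3170], E[r] = 2.0246, γ^t·E[r] = 0.829293, running G = 6.317408
t=5: π = [0.4146, 0.2683, 0.3171], E[r] = 2.0243, γ^t·E[r] = 0.663334, running G = 6.980742
t=6: π = [0.4146, 0.2683, 0.3171], E[r] = 2.0244, γ^t·E[r] = 0.530678, running G = 7.511420
t=7: π = [0.4146, 0.2683, 0.3171], E[r] = 2.0244, γ^t·E[r] = 0.424545, running G = 7.935965

G = 7.9360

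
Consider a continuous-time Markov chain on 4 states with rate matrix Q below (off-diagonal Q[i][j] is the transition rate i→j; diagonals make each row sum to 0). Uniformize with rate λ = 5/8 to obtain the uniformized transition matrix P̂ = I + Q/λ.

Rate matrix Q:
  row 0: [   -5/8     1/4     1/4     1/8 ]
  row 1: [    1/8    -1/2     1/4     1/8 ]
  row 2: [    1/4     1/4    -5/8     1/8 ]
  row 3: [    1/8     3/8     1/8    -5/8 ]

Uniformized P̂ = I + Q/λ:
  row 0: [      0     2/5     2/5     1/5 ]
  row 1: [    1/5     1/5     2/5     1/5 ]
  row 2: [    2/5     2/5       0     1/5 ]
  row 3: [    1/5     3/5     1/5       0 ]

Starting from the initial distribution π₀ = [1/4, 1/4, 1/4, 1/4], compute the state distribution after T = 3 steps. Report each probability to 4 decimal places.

t=0: π = [0.2500, 0.2500, 0.2500, 0.2500]
t=1: π = [0.2000, 0.4000, 0.2500, 0.1500]
t=2: π = [0.2100, 0.3500, 0.2700, 0.1700]
t=3: π = [0.2120, 0.3640, 0.2580, 0.1660]

π = [0.2120, 0.3640, 0.2580, 0.1660]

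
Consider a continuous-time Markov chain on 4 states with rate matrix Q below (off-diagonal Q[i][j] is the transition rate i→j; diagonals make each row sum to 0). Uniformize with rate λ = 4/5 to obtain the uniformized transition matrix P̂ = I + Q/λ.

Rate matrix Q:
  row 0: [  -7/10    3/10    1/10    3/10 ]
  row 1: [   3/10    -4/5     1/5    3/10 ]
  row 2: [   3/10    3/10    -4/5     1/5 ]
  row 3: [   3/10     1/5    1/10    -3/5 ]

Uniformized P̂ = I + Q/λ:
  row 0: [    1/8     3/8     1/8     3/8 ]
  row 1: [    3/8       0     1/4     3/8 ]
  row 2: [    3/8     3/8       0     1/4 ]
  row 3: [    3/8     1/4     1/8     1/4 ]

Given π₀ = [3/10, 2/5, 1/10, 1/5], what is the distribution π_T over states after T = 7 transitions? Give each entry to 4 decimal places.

t=0: π = [0.3000, 0.4000, 0.1000, 0.2000]
t=1: π = [0.3000, 0.2000, 0.1625, 0.3375]
t=2: π = [0.3000, 0.2578, 0.1297, 0.3125]
t=3: π = [0.3000, 0.2393, 0.1410, 0.3197]
t=4: π = [0.3000, 0.2453, 0.1373, 0.3174]
t=5: π = [0.3000, 0.2433, 0.1385, 0.3182]
t=6: π = [0.3000, 0.2440, 0.1381, 0.3179]
t=7: π = [0.3000, 0.2438, 0.1382, 0.3180]

π = [0.3000, 0.2438, 0.1382, 0.3180]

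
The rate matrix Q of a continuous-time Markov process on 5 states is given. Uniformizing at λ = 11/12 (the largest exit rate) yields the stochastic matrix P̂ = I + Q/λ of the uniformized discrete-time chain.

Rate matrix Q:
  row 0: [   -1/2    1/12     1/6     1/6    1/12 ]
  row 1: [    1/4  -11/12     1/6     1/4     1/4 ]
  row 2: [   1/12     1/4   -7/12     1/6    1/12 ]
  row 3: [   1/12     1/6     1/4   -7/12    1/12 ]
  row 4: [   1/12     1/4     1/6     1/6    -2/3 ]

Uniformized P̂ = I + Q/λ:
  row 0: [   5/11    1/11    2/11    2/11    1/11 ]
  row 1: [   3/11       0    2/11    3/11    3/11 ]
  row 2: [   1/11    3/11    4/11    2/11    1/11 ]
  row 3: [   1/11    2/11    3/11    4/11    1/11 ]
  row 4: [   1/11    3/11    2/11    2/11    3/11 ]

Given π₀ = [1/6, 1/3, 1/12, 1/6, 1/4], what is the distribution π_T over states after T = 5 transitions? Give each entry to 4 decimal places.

π = [0.1915, 0.1697, 0.2489, 0.2411, 0.1489]

t=0: π = [0.1667, 0.3333, 0.0833, 0.1667, 0.2500]
t=1: π = [0.2121, 0.1364, 0.2121, 0.2424, 0.1970]
t=2: π = [0.1928, 0.1749, 0.2424, 0.2383, 0.1515]
t=3: π = [0.1928, 0.1683, 0.2476, 0.2410, 0.1503]
t=4: π = [0.1916, 0.1699, 0.2487, 0.2409, 0.1488]
t=5: π = [0.1915, 0.1697, 0.2489, 0.2411, 0.1489]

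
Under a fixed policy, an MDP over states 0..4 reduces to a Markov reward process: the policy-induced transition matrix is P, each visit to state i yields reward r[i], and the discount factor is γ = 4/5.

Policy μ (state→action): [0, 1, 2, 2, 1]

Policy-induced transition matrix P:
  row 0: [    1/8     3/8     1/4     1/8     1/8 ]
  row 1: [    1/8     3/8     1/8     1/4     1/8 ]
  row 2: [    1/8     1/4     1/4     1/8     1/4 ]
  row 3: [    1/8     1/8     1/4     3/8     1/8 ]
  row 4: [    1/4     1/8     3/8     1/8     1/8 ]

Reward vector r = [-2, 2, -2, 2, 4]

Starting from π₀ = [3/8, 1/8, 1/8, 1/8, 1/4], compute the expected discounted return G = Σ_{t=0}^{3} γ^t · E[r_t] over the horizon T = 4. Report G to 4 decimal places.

G = 1.8930

t=0: π = [0.3750, 0.1250, 0.1250, 0.1250, 0.2500], E[r] = 0.5000, γ^t·E[r] = 0.500000, running G = 0.500000
t=1: π = [0.1563, 0.2656, 0.2656, 0.1719, 0.1406], E[r] = 0.5938, γ^t·E[r] = 0.475000, running G = 0.975000
t=2: π = [0.1426, 0.2637, 0.2344, 0.2012, 0.1582], E[r] = 0.8086, γ^t·E[r] = 0.517500, running G = 1.492500
t=3: π = [0.1448, 0.2559, 0.2368, 0.2083, 0.1543], E[r] = 0.7822, γ^t·E[r] = 0.400500, running G = 1.893000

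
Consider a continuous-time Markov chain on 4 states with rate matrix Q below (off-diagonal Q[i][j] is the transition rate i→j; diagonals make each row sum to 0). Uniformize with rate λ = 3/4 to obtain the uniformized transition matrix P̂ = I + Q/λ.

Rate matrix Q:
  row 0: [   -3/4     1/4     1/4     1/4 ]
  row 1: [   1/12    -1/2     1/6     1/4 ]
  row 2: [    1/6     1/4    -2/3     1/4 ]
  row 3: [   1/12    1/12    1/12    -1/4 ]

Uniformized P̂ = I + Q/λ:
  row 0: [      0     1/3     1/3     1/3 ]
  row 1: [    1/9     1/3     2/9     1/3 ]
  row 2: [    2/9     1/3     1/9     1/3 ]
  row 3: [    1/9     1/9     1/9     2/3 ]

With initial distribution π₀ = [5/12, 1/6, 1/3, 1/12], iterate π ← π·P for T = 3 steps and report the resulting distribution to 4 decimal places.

t=0: π = [0.4167, 0.1667, 0.3333, 0.0833]
t=1: π = [0.1019, 0.3148, 0.2222, 0.3611]
t=2: π = [0.1245, 0.2531, 0.1687, 0.4537]
t=3: π = [0.1160, 0.2325, 0.1669, 0.4846]

π = [0.1160, 0.2325, 0.1669, 0.4846]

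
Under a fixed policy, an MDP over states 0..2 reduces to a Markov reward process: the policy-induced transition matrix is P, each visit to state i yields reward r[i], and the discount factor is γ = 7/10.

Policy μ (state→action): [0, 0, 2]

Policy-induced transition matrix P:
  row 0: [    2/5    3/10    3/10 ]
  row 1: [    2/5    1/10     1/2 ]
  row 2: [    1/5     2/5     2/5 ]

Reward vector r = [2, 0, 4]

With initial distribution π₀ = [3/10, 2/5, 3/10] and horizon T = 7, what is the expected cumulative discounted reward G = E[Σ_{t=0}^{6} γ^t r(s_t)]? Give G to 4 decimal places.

G = 6.4382

t=0: π = [0.3000, 0.4000, 0.3000], E[r] = 1.8000, γ^t·E[r] = 1.800000, running G = 1.800000
t=1: π = [0.3400, 0.2500, 0.4100], E[r] = 2.3200, γ^t·E[r] = 1.624000, running G = 3.424000
t=2: π = [0.3180, 0.2910, 0.3910], E[r] = 2.2000, γ^t·E[r] = 1.078000, running G = 4.502000
t=3: π = [0.3218, 0.2809, 0.3973], E[r] = 2.2328, γ^t·E[r] = 0.765850, running G = 5.267850
t=4: π = [0.3205, 0.2836, 0.3959], E[r] = 2.2247, γ^t·E[r] = 0.534155, running G = 5.802006
t=5: π = [0.3208, 0.2829, 0.3963], E[r] = 2.2268, γ^t·E[r] = 0.374265, running G = 6.176271
t=6: π = [0.3207, 0.2831, 0.3962], E[r] = 2.2263, γ^t·E[r] = 0.261923, running G = 6.438193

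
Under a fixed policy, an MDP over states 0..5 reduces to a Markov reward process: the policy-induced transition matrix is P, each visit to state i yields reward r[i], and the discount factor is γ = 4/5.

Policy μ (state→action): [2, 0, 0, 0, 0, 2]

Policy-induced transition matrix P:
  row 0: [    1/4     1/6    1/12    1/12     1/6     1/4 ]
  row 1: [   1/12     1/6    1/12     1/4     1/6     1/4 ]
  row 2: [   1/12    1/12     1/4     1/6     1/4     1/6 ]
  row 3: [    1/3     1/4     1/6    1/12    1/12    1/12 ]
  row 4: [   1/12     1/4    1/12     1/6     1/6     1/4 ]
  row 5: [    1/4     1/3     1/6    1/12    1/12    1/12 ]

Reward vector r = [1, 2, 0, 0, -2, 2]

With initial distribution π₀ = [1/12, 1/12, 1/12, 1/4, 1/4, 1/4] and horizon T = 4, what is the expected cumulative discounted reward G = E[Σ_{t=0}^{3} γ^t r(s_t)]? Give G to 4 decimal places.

G = 1.6077

t=0: π = [0.0833, 0.0833, 0.0833, 0.2500, 0.2500, 0.2500], E[r] = 0.2500, γ^t·E[r] = 0.250000, running G = 0.250000
t=1: π = [0.2014, 0.2431, 0.1389, 0.1250, 0.1319, 0.1597], E[r] = 0.7431, γ^t·E[r] = 0.594444, running G = 0.844444
t=2: π = [0.1748, 0.2031, 0.1302, 0.1464, 0.1545, 0.1910], E[r] = 0.6539, γ^t·E[r] = 0.418519, running G = 1.262963
t=3: π = [0.1809, 0.2127, 0.1332, 0.1409, 0.1494, 0.1829], E[r] = 0.6734, γ^t·E[r] = 0.344765, running G = 1.607728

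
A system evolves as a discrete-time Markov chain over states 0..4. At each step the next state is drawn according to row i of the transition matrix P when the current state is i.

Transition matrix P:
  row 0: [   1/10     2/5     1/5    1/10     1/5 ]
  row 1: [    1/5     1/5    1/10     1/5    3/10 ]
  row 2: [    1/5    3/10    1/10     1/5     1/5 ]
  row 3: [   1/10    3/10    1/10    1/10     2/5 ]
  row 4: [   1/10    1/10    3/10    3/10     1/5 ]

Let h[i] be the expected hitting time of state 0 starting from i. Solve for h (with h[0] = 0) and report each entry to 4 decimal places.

h = [0.0000, 6.5983, 6.5335, 7.2570, 7.2462]

First-step conditioning: h[0] = 0; for i ≠ 0, h[i] = 1 + Σ_k P[i][k]·h[k].
  h[1] = 1 + 1/5·h[1] + 1/10·h[2] + 1/5·h[3] + 3/10·h[4]
  h[2] = 1 + 3/10·h[1] + 1/10·h[2] + 1/5·h[3] + 1/5·h[4]
  h[3] = 1 + 3/10·h[1] + 1/10·h[2] + 1/10·h[3] + 2/5·h[4]
  h[4] = 1 + 1/10·h[1] + 3/10·h[2] + 3/10·h[3] + 1/5·h[4]
Solving the 4×4 linear system over states ≠ 0 gives exactly h = [0, 3055/463, 3025/463, 3360/463, 3355/463] (h[0] = 0 is the target).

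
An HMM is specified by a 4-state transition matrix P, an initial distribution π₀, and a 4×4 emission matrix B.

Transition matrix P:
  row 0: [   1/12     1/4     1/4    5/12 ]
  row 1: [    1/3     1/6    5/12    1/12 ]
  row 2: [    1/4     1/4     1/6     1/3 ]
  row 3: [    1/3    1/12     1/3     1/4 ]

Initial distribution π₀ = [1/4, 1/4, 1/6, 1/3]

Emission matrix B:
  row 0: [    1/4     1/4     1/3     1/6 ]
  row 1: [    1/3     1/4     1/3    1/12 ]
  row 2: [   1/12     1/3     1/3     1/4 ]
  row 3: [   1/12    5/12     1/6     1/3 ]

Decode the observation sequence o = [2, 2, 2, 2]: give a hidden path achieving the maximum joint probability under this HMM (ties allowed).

path = [1, 2, 1, 2]

t=0: δ = [8.333e-02, 8.333e-02, 5.556e-02, 5.556e-02]  (obs o_0=2)
t=1: δ = [9.259e-03, 6.944e-03, 1.157e-02, 5.787e-03]  ψ = [1, 0, 1, 0]  (obs o_1=2)
t=2: δ = [9.645e-04, 9.645e-04, 9.645e-04, 6.430e-04]  ψ = [2, 2, 1, 0]  (obs o_2=2)
t=3: δ = [1.072e-04, 8.038e-05, 1.340e-04, 6.698e-05]  ψ = [1, 0, 1, 0]  (obs o_3=2)
backtrack: best end state = 2; path = [1, 2, 1, 2]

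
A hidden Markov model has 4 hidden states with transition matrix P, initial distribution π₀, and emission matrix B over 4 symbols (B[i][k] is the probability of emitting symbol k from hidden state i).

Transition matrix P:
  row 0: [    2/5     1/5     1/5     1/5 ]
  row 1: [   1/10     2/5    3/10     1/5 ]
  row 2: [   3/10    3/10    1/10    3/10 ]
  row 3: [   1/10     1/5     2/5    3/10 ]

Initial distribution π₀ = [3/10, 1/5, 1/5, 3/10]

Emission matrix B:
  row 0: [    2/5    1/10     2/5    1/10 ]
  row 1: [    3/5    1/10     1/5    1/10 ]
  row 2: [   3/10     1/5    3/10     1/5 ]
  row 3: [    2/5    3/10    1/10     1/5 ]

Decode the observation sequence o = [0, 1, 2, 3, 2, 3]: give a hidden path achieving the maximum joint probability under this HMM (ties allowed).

path = [3, 3, 2, 3, 2, 3]

t=0: δ = [1.200e-01, 1.200e-01, 6.000e-02, 1.200e-01]  (obs o_0=0)
t=1: δ = [4.800e-03, 4.800e-03, 9.600e-03, 1.080e-02]  ψ = [0, 1, 3, 3]  (obs o_1=1)
t=2: δ = [1.152e-03, 5.760e-04, 1.296e-03, 3.240e-04]  ψ = [2, 2, 3, 3]  (obs o_2=2)
t=3: δ = [4.608e-05, 3.888e-05, 4.608e-05, 7.776e-05]  ψ = [0, 2, 0, 2]  (obs o_3=3)
t=4: δ = [7.373e-06, 3.110e-06, 9.331e-06, 2.333e-06]  ψ = [0, 1, 3, 3]  (obs o_4=2)
t=5: δ = [2.949e-07, 2.799e-07, 2.949e-07, 5.599e-07]  ψ = [0, 2, 0, 2]  (obs o_5=3)
backtrack: best end state = 3; path = [3, 3, 2, 3, 2, 3]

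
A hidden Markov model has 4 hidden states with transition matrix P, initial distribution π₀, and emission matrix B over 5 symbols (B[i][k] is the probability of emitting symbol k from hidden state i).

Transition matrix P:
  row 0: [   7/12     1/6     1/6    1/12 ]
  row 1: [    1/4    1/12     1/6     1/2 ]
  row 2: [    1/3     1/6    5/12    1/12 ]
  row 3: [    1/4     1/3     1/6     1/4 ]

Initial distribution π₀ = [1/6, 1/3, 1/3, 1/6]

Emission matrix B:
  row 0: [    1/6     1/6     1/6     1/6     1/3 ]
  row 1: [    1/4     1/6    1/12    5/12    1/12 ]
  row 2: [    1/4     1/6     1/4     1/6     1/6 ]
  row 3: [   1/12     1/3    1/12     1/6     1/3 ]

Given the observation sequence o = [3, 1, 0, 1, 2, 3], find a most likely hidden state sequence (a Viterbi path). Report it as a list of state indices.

t=0: δ = [2.778e-02, 1.389e-01, 5.556e-02, 2.778e-02]  (obs o_0=3)
t=1: δ = [5.787e-03, 1.929e-03, 3.858e-03, 2.315e-02]  ψ = [1, 1, 1, 1]  (obs o_1=1)
t=2: δ = [9.645e-04, 1.929e-03, 9.645e-04, 4.823e-04]  ψ = [3, 3, 3, 3]  (obs o_2=0)
t=3: δ = [9.377e-05, 2.679e-05, 6.698e-05, 3.215e-04]  ψ = [0, 0, 2, 1]  (obs o_3=1)
t=4: δ = [1.340e-05, 8.931e-06, 1.340e-05, 6.698e-06]  ψ = [3, 3, 3, 3]  (obs o_4=2)
t=5: δ = [1.302e-06, 9.303e-07, 9.303e-07, 7.442e-07]  ψ = [0, 0, 2, 1]  (obs o_5=3)
backtrack: best end state = 0; path = [1, 3, 1, 3, 0, 0]

path = [1, 3, 1, 3, 0, 0]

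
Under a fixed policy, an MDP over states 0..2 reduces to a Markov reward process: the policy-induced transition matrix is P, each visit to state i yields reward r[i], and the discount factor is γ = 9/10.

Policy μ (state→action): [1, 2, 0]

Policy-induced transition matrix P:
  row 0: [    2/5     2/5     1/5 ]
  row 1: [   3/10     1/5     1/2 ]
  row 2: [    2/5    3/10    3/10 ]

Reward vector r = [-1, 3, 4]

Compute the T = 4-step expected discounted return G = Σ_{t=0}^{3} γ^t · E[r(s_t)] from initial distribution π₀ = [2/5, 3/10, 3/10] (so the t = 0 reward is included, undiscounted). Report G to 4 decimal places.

t=0: π = [0.4000, 0.3000, 0.3000], E[r] = 1.7000, γ^t·E[r] = 1.700000, running G = 1.700000
t=1: π = [0.3700, 0.3100, 0.3200], E[r] = 1.8400, γ^t·E[r] = 1.656000, running G = 3.356000
t=2: π = [0.3690, 0.3060, 0.3250], E[r] = 1.8490, γ^t·E[r] = 1.497690, running G = 4.853690
t=3: π = [0.3694, 0.3063, 0.3243], E[r] = 1.8467, γ^t·E[r] = 1.346244, running G = 6.199934

G = 6.1999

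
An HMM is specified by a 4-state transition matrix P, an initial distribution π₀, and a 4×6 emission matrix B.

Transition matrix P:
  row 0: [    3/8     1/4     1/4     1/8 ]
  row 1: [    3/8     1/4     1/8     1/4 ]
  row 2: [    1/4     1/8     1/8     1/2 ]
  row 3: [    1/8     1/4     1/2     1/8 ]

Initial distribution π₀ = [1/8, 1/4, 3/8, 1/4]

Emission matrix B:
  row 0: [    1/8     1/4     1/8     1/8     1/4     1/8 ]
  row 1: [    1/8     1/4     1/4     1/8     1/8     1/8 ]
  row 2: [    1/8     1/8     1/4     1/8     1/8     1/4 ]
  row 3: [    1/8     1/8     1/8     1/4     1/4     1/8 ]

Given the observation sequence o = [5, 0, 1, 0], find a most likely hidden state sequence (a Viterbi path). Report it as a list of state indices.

path = [2, 3, 2, 3]

t=0: δ = [1.562e-02, 3.125e-02, 9.375e-02, 3.125e-02]  (obs o_0=5)
t=1: δ = [2.930e-03, 1.465e-03, 1.953e-03, 5.859e-03]  ψ = [2, 2, 3, 2]  (obs o_1=0)
t=2: δ = [2.747e-04, 3.662e-04, 3.662e-04, 1.221e-04]  ψ = [0, 3, 3, 2]  (obs o_2=1)
t=3: δ = [1.717e-05, 1.144e-05, 8.583e-06, 2.289e-05]  ψ = [1, 1, 0, 2]  (obs o_3=0)
backtrack: best end state = 3; path = [2, 3, 2, 3]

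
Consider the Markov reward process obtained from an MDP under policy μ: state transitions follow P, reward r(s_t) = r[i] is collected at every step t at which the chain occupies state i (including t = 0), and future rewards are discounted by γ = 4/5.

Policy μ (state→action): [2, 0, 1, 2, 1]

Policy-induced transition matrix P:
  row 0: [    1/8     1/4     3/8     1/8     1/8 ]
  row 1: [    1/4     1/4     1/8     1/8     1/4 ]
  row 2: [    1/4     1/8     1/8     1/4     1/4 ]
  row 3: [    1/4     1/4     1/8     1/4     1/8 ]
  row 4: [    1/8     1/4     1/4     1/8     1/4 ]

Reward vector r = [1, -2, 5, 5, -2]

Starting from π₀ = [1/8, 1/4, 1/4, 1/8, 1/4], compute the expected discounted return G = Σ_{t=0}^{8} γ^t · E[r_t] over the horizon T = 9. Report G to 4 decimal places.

G = 4.9386

t=0: π = [0.1250, 0.2500, 0.2500, 0.1250, 0.2500], E[r] = 1.0000, γ^t·E[r] = 1.000000, running G = 1.000000
t=1: π = [0.2031, 0.2188, 0.1875, 0.1719, 0.2188], E[r] = 1.1250, γ^t·E[r] = 0.900000, running G = 1.900000
t=2: π = [0.1973, 0.2266, 0.2031, 0.1699, 0.2031], E[r] = 1.2031, γ^t·E[r] = 0.770000, running G = 2.670000
t=3: π = [0.2000, 0.2246, 0.1997, 0.1716, 0.2041], E[r] = 1.1992, γ^t·E[r] = 0.614000, running G = 3.284000
t=4: π = [0.1995, 0.2250, 0.2005, 0.1714, 0.2036], E[r] = 1.2019, γ^t·E[r] = 0.492300, running G = 3.776300
t=5: π = [0.1996, 0.2249, 0.2003, 0.1715, 0.2036], E[r] = 1.2015, γ^t·E[r] = 0.393710, running G = 4.170010
t=6: π = [0.1996, 0.2250, 0.2004, 0.1715, 0.2036], E[r] = 1.2016, γ^t·E[r] = 0.314999, running G = 4.485009
t=7: π = [0.1996, 0.2250, 0.2003, 0.1715, 0.2036], E[r] = 1.2016, γ^t·E[r] = 0.251994, running G = 4.737003
t=8: π = [0.1996, 0.2250, 0.2004, 0.1715, 0.2036], E[r] = 1.2016, γ^t·E[r] = 0.201596, running G = 4.938600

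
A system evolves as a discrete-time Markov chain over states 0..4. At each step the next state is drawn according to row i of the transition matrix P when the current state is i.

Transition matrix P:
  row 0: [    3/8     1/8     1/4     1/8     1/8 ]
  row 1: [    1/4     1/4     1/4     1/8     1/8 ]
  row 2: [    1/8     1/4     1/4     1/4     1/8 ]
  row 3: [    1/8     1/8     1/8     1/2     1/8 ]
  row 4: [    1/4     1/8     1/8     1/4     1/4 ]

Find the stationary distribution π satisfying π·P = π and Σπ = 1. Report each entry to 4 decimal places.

Balance equations π_j = Σ_i π_i·P[i][j]:
  π_0 = 3/8·π_0 + 1/4·π_1 + 1/8·π_2 + 1/8·π_3 + 1/4·π_4
  π_1 = 1/8·π_0 + 1/4·π_1 + 1/4·π_2 + 1/8·π_3 + 1/8·π_4
  π_2 = 1/4·π_0 + 1/4·π_1 + 1/4·π_2 + 1/8·π_3 + 1/8·π_4
  π_3 = 1/8·π_0 + 1/8·π_1 + 1/4·π_2 + 1/2·π_3 + 1/4·π_4
  normalize: π_0 + π_1 + π_2 + π_3 + π_4 = 1
Solving the linear system gives exactly π = [440/2009, 344/2009, 57/287, 11/41, 1/7].

π = [0.2190, 0.1712, 0.1986, 0.2683, 0.1429]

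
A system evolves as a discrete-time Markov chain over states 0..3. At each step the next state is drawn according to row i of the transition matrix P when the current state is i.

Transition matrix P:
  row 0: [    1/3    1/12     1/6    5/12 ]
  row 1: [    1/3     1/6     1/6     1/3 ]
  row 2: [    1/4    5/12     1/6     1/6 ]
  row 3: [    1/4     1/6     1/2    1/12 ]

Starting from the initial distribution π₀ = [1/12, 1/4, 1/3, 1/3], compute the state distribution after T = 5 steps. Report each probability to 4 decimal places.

t=0: π = [0.0833, 0.2500, 0.3333, 0.3333]
t=1: π = [0.2778, 0.2431, 0.2778, 0.2014]
t=2: π = [0.2934, 0.2130, 0.2338, 0.2598]
t=3: π = [0.2922, 0.2007, 0.2533, 0.2539]
t=4: π = [0.2911, 0.2056, 0.2513, 0.2520]
t=5: π = [0.2914, 0.2052, 0.2507, 0.2527]

π = [0.2914, 0.2052, 0.2507, 0.2527]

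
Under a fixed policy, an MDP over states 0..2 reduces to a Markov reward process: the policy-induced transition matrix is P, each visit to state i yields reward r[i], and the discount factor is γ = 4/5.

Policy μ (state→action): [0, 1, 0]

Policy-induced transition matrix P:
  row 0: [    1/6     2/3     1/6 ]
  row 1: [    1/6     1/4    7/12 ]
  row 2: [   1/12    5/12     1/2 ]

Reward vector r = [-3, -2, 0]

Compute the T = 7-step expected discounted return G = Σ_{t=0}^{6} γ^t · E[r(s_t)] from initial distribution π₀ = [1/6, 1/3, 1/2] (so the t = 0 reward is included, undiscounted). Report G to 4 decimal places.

t=0: π = [0.1667, 0.3333, 0.5000], E[r] = -1.1667, γ^t·E[r] = -1.166667, running G = -1.166667
t=1: π = [0.1250, 0.4028, 0.4722], E[r] = -1.1806, γ^t·E[r] = -0.944444, running G = -2.111111
t=2: π = [0.1273, 0.3808, 0.4919], E[r] = -1.1435, γ^t·E[r] = -0.731852, running G = -2.842963
t=3: π = [0.1257, 0.3850, 0.4893], E[r] = -1.1471, γ^t·E[r] = -0.587309, running G = -3.430272
t=4: π = [0.1259, 0.3839, 0.4902], E[r] = -1.1455, γ^t·E[r] = -0.469198, running G = -3.899470
t=5: π = [0.1258, 0.3842, 0.4900], E[r] = -1.1458, γ^t·E[r] = -0.375443, running G = -4.274912
t=6: π = [0.1258, 0.3841, 0.4901], E[r] = -1.1457, γ^t·E[r] = -0.300334, running G = -4.575247

G = -4.5752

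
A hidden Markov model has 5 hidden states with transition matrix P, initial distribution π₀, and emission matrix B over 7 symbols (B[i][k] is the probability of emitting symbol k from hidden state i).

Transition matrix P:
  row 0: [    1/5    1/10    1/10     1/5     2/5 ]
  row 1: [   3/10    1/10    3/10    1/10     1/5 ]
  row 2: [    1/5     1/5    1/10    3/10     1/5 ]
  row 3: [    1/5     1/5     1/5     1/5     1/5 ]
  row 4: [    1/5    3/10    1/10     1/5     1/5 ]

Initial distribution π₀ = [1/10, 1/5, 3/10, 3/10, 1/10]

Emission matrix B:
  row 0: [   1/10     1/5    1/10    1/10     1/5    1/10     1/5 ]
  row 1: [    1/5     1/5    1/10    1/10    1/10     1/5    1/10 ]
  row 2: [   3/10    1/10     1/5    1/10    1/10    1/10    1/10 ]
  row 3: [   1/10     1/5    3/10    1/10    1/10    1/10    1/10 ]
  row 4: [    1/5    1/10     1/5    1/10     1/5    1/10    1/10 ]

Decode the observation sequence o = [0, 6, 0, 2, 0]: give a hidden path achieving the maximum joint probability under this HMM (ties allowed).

t=0: δ = [1.000e-02, 4.000e-02, 9.000e-02, 3.000e-02, 2.000e-02]  (obs o_0=0)
t=1: δ = [3.600e-03, 1.800e-03, 1.200e-03, 2.700e-03, 1.800e-03]  ψ = [2, 2, 1, 2, 2]  (obs o_1=6)
t=2: δ = [7.200e-05, 1.080e-04, 1.620e-04, 7.200e-05, 2.880e-04]  ψ = [0, 3, 1, 0, 0]  (obs o_2=0)
t=3: δ = [5.760e-06, 8.640e-06, 6.480e-06, 1.728e-05, 1.152e-05]  ψ = [4, 4, 1, 4, 4]  (obs o_3=2)
t=4: δ = [3.456e-07, 6.912e-07, 1.037e-06, 3.456e-07, 6.912e-07]  ψ = [3, 3, 3, 3, 3]  (obs o_4=0)
backtrack: best end state = 2; path = [2, 0, 4, 3, 2]

path = [2, 0, 4, 3, 2]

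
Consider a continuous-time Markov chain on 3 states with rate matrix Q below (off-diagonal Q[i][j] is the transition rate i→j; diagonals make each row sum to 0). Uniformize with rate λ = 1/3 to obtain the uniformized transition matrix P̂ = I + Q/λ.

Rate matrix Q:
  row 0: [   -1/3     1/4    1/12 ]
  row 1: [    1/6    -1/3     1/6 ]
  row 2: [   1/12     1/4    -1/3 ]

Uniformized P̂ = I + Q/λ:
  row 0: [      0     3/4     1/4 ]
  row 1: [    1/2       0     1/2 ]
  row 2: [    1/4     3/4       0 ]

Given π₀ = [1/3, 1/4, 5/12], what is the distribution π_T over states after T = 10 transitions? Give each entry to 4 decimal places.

π = [0.2907, 0.4185, 0.2907]

t=0: π = [0.3333, 0.2500, 0.4167]
t=1: π = [0.2292, 0.5625, 0.2083]
t=2: π = [0.3333, 0.3281, 0.3385]
t=3: π = [0.2487, 0.5039, 0.2474]
t=4: π = [0.3138, 0.3721, 0.3141]
t=5: π = [0.2646, 0.4709, 0.2645]
t=6: π = [0.3016, 0.3968, 0.3016]
t=7: π = [0.2738, 0.4524, 0.2738]
t=8: π = [0.2947, 0.4107, 0.2947]
t=9: π = [0.2790, 0.4420, 0.2790]
t=10: π = [0.2907, 0.4185, 0.2907]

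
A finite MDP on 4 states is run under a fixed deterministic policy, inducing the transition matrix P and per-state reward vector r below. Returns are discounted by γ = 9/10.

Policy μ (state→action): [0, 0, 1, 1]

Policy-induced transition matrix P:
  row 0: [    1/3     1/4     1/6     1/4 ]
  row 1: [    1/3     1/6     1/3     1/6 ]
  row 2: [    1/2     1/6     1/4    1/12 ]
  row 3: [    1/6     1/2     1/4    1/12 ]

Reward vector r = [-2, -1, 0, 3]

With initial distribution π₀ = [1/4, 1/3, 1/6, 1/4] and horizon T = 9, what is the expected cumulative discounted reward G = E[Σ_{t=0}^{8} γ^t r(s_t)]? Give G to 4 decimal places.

t=0: π = [0.2500, 0.3333, 0.1667, 0.2500], E[r] = -0.0833, γ^t·E[r] = -0.083333, running G = -0.083333
t=1: π = [0.3194, 0.2708, 0.2569, 0.1528], E[r] = -0.4514, γ^t·E[r] = -0.406250, running G = -0.489583
t=2: π = [0.3507, 0.2442, 0.2459, 0.1591], E[r] = -0.4682, γ^t·E[r] = -0.379219, running G = -0.868802
t=3: π = [0.3478, 0.2489, 0.2411, 0.1621], E[r] = -0.4581, γ^t·E[r] = -0.333984, running G = -1.202786
t=4: π = [0.3465, 0.2497, 0.2418, 0.1620], E[r] = -0.4566, γ^t·E[r] = -0.299547, running G = -1.502334
t=5: π = [0.3466, 0.2496, 0.2419, 0.1619], E[r] = -0.4571, γ^t·E[r] = -0.269926, running G = -1.772260
t=6: π = [0.3467, 0.2495, 0.2419, 0.1619], E[r] = -0.4572, γ^t·E[r] = -0.242956, running G = -2.015215
t=7: π = [0.3467, 0.2495, 0.2419, 0.1619], E[r] = -0.4571, γ^t·E[r] = -0.218651, running G = -2.233866
t=8: π = [0.3467, 0.2495, 0.2419, 0.1619], E[r] = -0.4571, γ^t·E[r] = -0.196785, running G = -2.430651

G = -2.4307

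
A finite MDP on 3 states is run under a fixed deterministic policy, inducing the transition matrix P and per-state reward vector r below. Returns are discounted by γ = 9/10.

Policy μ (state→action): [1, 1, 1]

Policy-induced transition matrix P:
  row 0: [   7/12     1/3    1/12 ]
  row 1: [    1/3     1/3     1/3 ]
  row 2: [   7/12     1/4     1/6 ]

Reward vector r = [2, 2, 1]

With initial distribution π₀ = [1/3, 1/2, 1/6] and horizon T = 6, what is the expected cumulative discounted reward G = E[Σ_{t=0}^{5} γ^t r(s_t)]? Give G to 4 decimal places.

t=0: π = [0.3333, 0.5000, 0.1667], E[r] = 1.8333, γ^t·E[r] = 1.833333, running G = 1.833333
t=1: π = [0.4583, 0.3194, 0.2222], E[r] = 1.7778, γ^t·E[r] = 1.600000, running G = 3.433333
t=2: π = [0.5035, 0.3148, 0.1817], E[r] = 1.8183, γ^t·E[r] = 1.472813, running G = 4.906146
t=3: π = [0.5046, 0.3182, 0.1772], E[r] = 1.8228, γ^t·E[r] = 1.328836, running G = 6.234982
t=4: π = [0.5038, 0.3186, 0.1776], E[r] = 1.8224, γ^t·E[r] = 1.195646, running G = 7.430628
t=5: π = [0.5037, 0.3185, 0.1778], E[r] = 1.8222, γ^t·E[r] = 1.076003, running G = 8.506631

G = 8.5066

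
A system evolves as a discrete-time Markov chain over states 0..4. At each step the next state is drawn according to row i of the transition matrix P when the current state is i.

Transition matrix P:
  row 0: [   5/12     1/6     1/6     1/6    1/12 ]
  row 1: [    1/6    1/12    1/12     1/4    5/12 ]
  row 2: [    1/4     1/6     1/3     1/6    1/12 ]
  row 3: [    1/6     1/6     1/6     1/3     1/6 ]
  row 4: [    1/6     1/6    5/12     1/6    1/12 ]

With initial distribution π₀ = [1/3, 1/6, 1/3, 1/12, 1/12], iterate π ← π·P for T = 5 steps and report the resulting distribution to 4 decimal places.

π = [0.2479, 0.1538, 0.2303, 0.2154, 0.1526]

t=0: π = [0.3333, 0.1667, 0.3333, 0.0833, 0.0833]
t=1: π = [0.2778, 0.1528, 0.2292, 0.1944, 0.1458]
t=2: π = [0.2552, 0.1539, 0.2286, 0.2118, 0.1505]
t=3: π = [0.2495, 0.1538, 0.2296, 0.2148, 0.1523]
t=4: π = [0.2482, 0.1538, 0.2302, 0.2153, 0.1525]
t=5: π = [0.2479, 0.1538, 0.2303, 0.2154, 0.1526]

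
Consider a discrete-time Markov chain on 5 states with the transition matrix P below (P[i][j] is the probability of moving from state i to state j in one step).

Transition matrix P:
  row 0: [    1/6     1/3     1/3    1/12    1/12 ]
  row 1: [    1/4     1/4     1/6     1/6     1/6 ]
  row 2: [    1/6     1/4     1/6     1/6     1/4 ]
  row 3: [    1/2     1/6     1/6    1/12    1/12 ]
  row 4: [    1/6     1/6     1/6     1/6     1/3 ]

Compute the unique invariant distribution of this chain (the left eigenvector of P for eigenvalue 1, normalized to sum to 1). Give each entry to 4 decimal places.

π = [0.2322, 0.2427, 0.2054, 0.1360, 0.1837]

Balance equations π_j = Σ_i π_i·P[i][j]:
  π_0 = 1/6·π_0 + 1/4·π_1 + 1/6·π_2 + 1/2·π_3 + 1/6·π_4
  π_1 = 1/3·π_0 + 1/4·π_1 + 1/4·π_2 + 1/6·π_3 + 1/6·π_4
  π_2 = 1/3·π_0 + 1/6·π_1 + 1/6·π_2 + 1/6·π_3 + 1/6·π_4
  π_3 = 1/12·π_0 + 1/6·π_1 + 1/6·π_2 + 1/12·π_3 + 1/6·π_4
  normalize: π_0 + π_1 + π_2 + π_3 + π_4 = 1
Solving the linear system gives exactly π = [2413/10391, 2522/10391, 2134/10391, 1413/10391, 1909/10391].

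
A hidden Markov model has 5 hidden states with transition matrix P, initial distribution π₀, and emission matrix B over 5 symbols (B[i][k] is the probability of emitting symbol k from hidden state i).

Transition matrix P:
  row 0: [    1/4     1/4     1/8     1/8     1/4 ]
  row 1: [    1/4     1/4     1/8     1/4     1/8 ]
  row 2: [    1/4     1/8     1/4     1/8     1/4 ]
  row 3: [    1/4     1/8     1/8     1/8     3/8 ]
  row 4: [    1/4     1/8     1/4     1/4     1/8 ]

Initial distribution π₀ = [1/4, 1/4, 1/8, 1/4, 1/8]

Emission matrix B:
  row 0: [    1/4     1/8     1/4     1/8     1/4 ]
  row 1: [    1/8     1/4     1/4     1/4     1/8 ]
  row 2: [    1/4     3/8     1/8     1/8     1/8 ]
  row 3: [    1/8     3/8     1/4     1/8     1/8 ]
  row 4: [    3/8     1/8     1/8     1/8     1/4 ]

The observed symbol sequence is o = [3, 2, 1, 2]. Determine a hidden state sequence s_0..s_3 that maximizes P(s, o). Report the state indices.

t=0: δ = [3.125e-02, 6.250e-02, 1.562e-02, 3.125e-02, 1.562e-02]  (obs o_0=3)
t=1: δ = [3.906e-03, 3.906e-03, 9.766e-04, 3.906e-03, 1.465e-03]  ψ = [1, 1, 1, 1, 3]  (obs o_1=2)
t=2: δ = [1.221e-04, 2.441e-04, 1.831e-04, 3.662e-04, 1.831e-04]  ψ = [0, 0, 0, 1, 3]  (obs o_2=1)
t=3: δ = [2.289e-05, 1.526e-05, 5.722e-06, 1.526e-05, 1.717e-05]  ψ = [3, 1, 2, 1, 3]  (obs o_3=2)
backtrack: best end state = 0; path = [1, 1, 3, 0]

path = [1, 1, 3, 0]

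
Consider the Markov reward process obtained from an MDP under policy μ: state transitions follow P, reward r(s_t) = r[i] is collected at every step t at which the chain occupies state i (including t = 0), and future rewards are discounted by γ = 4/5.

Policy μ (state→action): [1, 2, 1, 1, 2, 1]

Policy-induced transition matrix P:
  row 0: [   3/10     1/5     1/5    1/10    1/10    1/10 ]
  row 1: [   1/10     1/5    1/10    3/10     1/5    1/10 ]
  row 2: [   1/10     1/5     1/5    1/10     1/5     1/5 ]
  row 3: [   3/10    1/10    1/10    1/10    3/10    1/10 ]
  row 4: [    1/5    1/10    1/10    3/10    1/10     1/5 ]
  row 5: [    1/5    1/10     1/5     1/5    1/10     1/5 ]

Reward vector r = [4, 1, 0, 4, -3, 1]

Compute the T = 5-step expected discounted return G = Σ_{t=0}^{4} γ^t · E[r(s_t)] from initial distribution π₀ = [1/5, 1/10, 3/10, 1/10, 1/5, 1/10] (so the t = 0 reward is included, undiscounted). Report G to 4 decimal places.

G = 3.9193

t=0: π = [0.2000, 0.1000, 0.3000, 0.1000, 0.2000, 0.1000], E[r] = 0.8000, γ^t·E[r] = 0.800000, running G = 0.800000
t=1: π = [0.1900, 0.1600, 0.1600, 0.1700, 0.1600, 0.1600], E[r] = 1.2800, γ^t·E[r] = 1.024000, running G = 1.824000
t=2: π = [0.2040, 0.1510, 0.1510, 0.1800, 0.1660, 0.1480], E[r] = 1.3370, γ^t·E[r] = 0.855680, running G = 2.679680
t=3: π = [0.2082, 0.1506, 0.1503, 0.1782, 0.1662, 0.1465], E[r] = 1.3441, γ^t·E[r] = 0.688179, running G = 3.367859
t=4: π = [0.2086, 0.1509, 0.1505, 0.1780, 0.1657, 0.1463], E[r] = 1.3463, γ^t·E[r] = 0.551428, running G = 3.919287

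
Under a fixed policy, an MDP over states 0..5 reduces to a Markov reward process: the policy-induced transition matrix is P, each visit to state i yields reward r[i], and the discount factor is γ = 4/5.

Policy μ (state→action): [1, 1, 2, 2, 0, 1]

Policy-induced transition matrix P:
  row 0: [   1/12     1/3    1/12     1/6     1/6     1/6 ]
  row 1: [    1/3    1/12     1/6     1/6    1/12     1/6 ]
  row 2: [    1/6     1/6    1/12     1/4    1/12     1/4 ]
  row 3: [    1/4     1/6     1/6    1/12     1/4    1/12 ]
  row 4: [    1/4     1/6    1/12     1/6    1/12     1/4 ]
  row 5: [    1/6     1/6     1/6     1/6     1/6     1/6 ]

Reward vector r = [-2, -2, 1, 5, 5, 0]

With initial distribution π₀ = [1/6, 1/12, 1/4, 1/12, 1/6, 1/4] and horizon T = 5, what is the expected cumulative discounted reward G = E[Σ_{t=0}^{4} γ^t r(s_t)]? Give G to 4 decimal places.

G = 3.1146

t=0: π = [0.1667, 0.0833, 0.2500, 0.0833, 0.1667, 0.2500], E[r] = 1.0000, γ^t·E[r] = 1.000000, running G = 1.000000
t=1: π = [0.1875, 0.1875, 0.1181, 0.1806, 0.1319, 0.1944], E[r] = 0.9306, γ^t·E[r] = 0.744444, running G = 1.744444
t=2: π = [0.2083, 0.1823, 0.1302, 0.1615, 0.1453, 0.1725], E[r] = 0.8825, γ^t·E[r] = 0.564815, running G = 2.309259
t=3: π = [0.2052, 0.1862, 0.1264, 0.1641, 0.1420, 0.1762], E[r] = 0.8736, γ^t·E[r] = 0.447309, running G = 2.756568
t=4: π = [0.2061, 0.1854, 0.1272, 0.1635, 0.1425, 0.1754], E[r] = 0.8742, γ^t·E[r] = 0.358079, running G = 3.114647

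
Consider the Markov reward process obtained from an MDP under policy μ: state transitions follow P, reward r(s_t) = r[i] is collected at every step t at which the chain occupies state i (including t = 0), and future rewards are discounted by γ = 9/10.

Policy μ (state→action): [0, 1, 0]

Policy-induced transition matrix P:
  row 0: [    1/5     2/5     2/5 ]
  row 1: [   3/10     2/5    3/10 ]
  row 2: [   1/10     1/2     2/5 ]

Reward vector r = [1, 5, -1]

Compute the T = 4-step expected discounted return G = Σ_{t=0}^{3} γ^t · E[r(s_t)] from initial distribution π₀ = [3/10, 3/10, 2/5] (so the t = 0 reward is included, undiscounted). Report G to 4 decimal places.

t=0: π = [0.3000, 0.3000, 0.4000], E[r] = 1.4000, γ^t·E[r] = 1.400000, running G = 1.400000
t=1: π = [0.1900, 0.4400, 0.3700], E[r] = 2.0200, γ^t·E[r] = 1.818000, running G = 3.218000
t=2: π = [0.2070, 0.4370, 0.3560], E[r] = 2.0360, γ^t·E[r] = 1.649160, running G = 4.867160
t=3: π = [0.2081, 0.4356, 0.3563], E[r] = 2.0298, γ^t·E[r] = 1.479724, running G = 6.346884

G = 6.3469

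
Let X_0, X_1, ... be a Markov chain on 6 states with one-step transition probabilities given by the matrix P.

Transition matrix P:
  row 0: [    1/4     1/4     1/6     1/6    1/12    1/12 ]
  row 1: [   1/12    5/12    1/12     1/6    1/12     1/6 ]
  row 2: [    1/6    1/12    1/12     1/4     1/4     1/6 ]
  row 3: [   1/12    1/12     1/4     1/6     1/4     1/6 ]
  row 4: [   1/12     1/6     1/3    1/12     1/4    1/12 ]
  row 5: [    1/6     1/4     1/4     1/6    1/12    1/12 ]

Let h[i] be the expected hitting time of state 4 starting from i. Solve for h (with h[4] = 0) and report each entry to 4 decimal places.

h = [7.1436, 7.2559, 5.9179, 5.8236, 0.0000, 7.0414]

First-step conditioning: h[4] = 0; for i ≠ 4, h[i] = 1 + Σ_k P[i][k]·h[k].
  h[0] = 1 + 1/4·h[0] + 1/4·h[1] + 1/6·h[2] + 1/6·h[3] + 1/12·h[5]
  h[1] = 1 + 1/12·h[0] + 5/12·h[1] + 1/12·h[2] + 1/6·h[3] + 1/6·h[5]
  h[2] = 1 + 1/6·h[0] + 1/12·h[1] + 1/12·h[2] + 1/4·h[3] + 1/6·h[5]
  h[3] = 1 + 1/12·h[0] + 1/12·h[1] + 1/4·h[2] + 1/6·h[3] + 1/6·h[5]
  h[5] = 1 + 1/6·h[0] + 1/4·h[1] + 1/4·h[2] + 1/6·h[3] + 1/12·h[5]
Solving the 5×5 linear system over states ≠ 4 gives exactly h = [36368/5091, 36940/5091, 30128/5091, 29648/5091, 0, 35848/5091] (h[4] = 0 is the target).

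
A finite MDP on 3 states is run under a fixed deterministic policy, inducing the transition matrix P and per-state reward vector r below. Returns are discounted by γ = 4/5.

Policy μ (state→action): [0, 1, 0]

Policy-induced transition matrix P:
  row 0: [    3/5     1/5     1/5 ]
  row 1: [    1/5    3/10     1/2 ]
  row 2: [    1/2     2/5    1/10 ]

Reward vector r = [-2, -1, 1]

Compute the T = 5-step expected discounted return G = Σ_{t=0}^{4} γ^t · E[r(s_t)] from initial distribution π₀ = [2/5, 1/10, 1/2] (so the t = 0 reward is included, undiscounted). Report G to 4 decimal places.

G = -2.7794

t=0: π = [0.4000, 0.1000, 0.5000], E[r] = -0.4000, γ^t·E[r] = -0.400000, running G = -0.400000
t=1: π = [0.5100, 0.3100, 0.1800], E[r] = -1.1500, γ^t·E[r] = -0.920000, running G = -1.320000
t=2: π = [0.4580, 0.2670, 0.2750], E[r] = -0.9080, γ^t·E[r] = -0.581120, running G = -1.901120
t=3: π = [0.4657, 0.2817, 0.2526], E[r] = -0.9605, γ^t·E[r] = -0.491776, running G = -2.392896
t=4: π = [0.4621, 0.2787, 0.2593], E[r] = -0.9436, γ^t·E[r] = -0.386482, running G = -2.779378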